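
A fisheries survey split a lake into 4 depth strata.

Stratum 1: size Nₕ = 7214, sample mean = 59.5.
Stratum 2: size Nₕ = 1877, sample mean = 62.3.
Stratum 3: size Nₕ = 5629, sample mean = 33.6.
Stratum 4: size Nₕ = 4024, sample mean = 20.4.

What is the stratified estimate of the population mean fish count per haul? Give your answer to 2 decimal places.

43.61

N = 7214 + 1877 + 5629 + 4024 = 18744.
Weight each subgroup mean by Nₕ/N and sum.
Σ Nₕx̄ₕ = 7214·59.5 + 1877·62.3 + 5629·33.6 + 4024·20.4 = 429233 + 116937.1 + 189134.4 + 82089.6 = 817394.1.
Divide by N: 817394.1 / 18744 = 43.6083... → 43.61.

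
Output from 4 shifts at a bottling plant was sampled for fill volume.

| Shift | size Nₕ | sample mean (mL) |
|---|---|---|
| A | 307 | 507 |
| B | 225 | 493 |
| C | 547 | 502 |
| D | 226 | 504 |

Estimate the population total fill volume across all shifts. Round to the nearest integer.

655072

A: 307·507 = 155649
B: 225·493 = 110925
C: 547·502 = 274594
D: 226·504 = 113904
τ̂ = Σ Nₕx̄ₕ = 655072.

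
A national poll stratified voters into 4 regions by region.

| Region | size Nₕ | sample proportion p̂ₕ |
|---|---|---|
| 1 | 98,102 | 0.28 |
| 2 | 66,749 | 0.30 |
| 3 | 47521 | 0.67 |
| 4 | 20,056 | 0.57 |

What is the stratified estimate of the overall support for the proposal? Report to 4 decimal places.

0.3905

N = 98102 + 66749 + 47521 + 20056 = 232428.
Overall proportion = Σ (Nₕ/N)·p̂ₕ.
Σ Nₕp̂ₕ = 27468.56 + 20024.7 + 31839.07 + 11431.92 = 90764.25.
90764.25 / 232428 = 0.390505... → 0.3905.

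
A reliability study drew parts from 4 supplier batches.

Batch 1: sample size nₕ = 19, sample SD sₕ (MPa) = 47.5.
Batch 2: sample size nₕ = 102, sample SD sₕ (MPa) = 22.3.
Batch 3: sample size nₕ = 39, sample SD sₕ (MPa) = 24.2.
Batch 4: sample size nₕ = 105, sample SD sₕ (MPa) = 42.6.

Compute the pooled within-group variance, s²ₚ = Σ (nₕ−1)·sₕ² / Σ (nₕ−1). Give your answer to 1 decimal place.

1156.4

1: (19−1)·47.5² = 18·2256.25 = 40612.5
2: (102−1)·22.3² = 101·497.29 = 50226.29
3: (39−1)·24.2² = 38·585.64 = 22254.32
4: (105−1)·42.6² = 104·1814.76 = 188735.04
Numerator = 301828.15; denominator = Σ(nₕ−1) = 261.
s²ₚ = 301828.15/261 = 1156.430... → 1156.4.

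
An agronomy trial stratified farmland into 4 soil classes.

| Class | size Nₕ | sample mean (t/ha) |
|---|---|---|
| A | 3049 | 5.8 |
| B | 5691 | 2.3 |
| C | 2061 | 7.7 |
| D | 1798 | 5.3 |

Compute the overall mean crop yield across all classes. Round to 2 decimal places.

x̄_st = (Σ Nₕx̄ₕ) / (Σ Nₕ) = (3049·5.8 + 5691·2.3 + 2061·7.7 + 1798·5.3) / 12599
= 56172.6 / 12599 = 4.4585... → 4.46.

4.46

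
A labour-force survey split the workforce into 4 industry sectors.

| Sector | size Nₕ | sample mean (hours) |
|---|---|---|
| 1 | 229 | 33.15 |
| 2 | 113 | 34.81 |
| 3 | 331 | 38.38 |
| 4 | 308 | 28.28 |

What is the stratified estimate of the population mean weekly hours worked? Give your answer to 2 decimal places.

N = 981; weights Wₕ = Nₕ/N = (0.2334, 0.1152, 0.3374, 0.3140).
x̄_st = Σ Wₕ·x̄ₕ = 0.2334·33.15 + 0.1152·34.81 + 0.3374·38.38 + 0.3140·28.28 ≈ 33.5769...
→ 33.58.

33.58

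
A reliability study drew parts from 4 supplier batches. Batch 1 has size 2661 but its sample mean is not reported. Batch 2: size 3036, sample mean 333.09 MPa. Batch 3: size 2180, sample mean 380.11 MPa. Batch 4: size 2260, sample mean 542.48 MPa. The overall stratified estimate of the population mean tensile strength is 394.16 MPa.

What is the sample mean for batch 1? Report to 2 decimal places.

349.38

N = 2661 + 3036 + 2180 + 2260 = 10137.
Overall total = μ·N = 394.16·10137 = 3995599.92.
Subtract the known strata: 3036·333.09 + 2180·380.11 + 2260·542.48 = 3065905.84.
Remaining total for batch 1: 3995599.92 − 3065905.84 = 929694.08.
Divide by its size: 929694.08 / 2661 = 349.3777... → 349.38.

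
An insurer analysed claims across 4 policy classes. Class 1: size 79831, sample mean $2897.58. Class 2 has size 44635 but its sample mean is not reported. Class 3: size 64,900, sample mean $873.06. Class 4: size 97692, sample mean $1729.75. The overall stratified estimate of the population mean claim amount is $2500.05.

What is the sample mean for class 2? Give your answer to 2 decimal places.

N = 79831 + 44635 + 64900 + 97692 = 287058.
Overall total = μ·N = 2500.05·287058 = 717659352.9.
Subtract the known strata: 79831·2897.58 + 64900·873.06 + 97692·1729.75 = 456961039.98.
Remaining total for class 2: 717659352.9 − 456961039.98 = 260698312.92.
Divide by its size: 260698312.92 / 44635 = 5840.6702... → 5840.67.

5840.67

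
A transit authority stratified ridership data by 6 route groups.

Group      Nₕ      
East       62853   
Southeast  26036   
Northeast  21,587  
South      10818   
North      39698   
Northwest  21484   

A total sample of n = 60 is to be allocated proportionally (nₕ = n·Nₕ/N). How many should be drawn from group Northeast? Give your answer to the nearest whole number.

7

Share of group Northeast = 21587/182476 = 0.11830.
Allocate 60 × 0.11830 = 7.098... → 7.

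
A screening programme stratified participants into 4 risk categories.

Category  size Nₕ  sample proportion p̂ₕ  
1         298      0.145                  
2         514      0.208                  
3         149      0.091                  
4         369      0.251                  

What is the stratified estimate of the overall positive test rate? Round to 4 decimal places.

Wₕ = Nₕ/N with N = 1330: 0.2241, 0.3865, 0.1120, 0.2774.
p̂_st = 0.2241·0.145 + 0.3865·0.208 + 0.1120·0.091 + 0.2774·0.251 ≈ 0.192707... → 0.1927.

0.1927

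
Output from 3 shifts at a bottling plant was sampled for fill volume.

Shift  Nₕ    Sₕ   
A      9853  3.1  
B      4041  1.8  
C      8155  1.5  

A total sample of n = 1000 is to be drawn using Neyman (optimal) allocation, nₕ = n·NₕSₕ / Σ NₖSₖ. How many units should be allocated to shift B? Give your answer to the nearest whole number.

A: NₕSₕ = 9853·3.1 = 30544.3
B: NₕSₕ = 4041·1.8 = 7273.8
C: NₕSₕ = 8155·1.5 = 12232.5
Σ NₕSₕ = 50050.6.
n_B = 1000·7273.8/50050.6 = 145.329... → 145.

145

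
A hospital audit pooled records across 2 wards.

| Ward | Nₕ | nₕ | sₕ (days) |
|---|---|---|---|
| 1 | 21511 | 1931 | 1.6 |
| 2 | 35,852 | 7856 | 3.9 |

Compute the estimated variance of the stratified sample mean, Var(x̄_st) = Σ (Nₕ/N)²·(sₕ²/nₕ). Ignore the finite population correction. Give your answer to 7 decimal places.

0.0009427

N = 57363; Wₕ = Nₕ/N.
ward 1: (21511/57363)²·1.6²/1931 = 0.0001864297
ward 2: (35852/57363)²·3.9²/7856 = 0.0007562943
Sum = 0.0009427240 → 0.0009427.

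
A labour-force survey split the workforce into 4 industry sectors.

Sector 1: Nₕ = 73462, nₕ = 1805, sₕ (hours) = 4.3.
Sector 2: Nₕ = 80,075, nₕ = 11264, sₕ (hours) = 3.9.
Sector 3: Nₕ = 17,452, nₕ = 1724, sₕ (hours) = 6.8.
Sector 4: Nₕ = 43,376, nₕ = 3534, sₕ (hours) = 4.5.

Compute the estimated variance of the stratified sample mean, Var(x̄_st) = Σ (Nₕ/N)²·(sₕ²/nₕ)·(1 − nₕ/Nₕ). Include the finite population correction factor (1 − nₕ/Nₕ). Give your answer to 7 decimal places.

N = 214365. Term for each stratum: Wₕ²sₕ²/nₕ·(1−nₕ/Nₕ).
Var(x̄_st) = 0.0011734736 + 0.0001619137 + 0.0001602107 + 0.0002154971 = 0.0017110951 → 0.0017111.

0.0017111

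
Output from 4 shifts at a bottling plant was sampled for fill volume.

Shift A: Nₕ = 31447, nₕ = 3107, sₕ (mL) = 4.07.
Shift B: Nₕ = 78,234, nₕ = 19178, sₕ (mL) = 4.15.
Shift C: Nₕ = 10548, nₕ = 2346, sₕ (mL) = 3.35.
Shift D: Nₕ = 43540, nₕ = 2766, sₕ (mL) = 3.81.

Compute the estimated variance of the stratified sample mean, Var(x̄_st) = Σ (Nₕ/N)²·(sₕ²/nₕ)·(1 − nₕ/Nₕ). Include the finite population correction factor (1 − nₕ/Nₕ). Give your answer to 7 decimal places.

0.0006947

N = 163769. Term for each stratum: Wₕ²sₕ²/nₕ·(1−nₕ/Nₕ).
Var(x̄_st) = 0.0001771590 + 0.0001546995 + 0.0000154308 + 0.0003473811 = 0.0006946704 → 0.0006947.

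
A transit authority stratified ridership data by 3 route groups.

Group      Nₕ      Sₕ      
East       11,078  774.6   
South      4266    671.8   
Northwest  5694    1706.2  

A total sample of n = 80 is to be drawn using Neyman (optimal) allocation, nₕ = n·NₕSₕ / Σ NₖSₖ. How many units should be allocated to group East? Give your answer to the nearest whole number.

East: NₕSₕ = 11078·774.6 = 8581018.8
South: NₕSₕ = 4266·671.8 = 2865898.8
Northwest: NₕSₕ = 5694·1706.2 = 9715102.8
Σ NₕSₕ = 21162020.4.
n_East = 80·8581018.8/21162020.4 = 32.439... → 32.

32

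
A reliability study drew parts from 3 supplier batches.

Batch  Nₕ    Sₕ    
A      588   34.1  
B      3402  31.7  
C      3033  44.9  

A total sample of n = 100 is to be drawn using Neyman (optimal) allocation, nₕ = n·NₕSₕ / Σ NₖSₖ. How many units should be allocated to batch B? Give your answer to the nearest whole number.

A: NₕSₕ = 588·34.1 = 20050.8
B: NₕSₕ = 3402·31.7 = 107843.4
C: NₕSₕ = 3033·44.9 = 136181.7
Σ NₕSₕ = 264075.9.
n_B = 100·107843.4/264075.9 = 40.838... → 41.

41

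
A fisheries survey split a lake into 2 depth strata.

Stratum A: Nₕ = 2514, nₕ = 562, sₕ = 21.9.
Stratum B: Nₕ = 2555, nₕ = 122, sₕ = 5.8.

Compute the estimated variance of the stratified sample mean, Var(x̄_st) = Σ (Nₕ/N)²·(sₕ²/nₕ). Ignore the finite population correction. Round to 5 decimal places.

N = 5069. Term for each stratum: Wₕ²sₕ²/nₕ.
Var(x̄_st) = 0.20991230 + 0.07005407 = 0.27996637 → 0.27997.

0.27997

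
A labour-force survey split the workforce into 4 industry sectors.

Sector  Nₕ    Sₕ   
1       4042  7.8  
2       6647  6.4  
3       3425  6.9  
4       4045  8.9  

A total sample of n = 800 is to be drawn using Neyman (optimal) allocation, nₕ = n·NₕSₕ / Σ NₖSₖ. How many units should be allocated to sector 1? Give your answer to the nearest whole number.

189

Σ NₕSₕ = 4042·7.8 + 6647·6.4 + 3425·6.9 + 4045·8.9 = 133701.4.
Share for 1: 31527.6/133701.4 = 0.23581.
n_1 = 800 × 0.23581 = 188.645... → 189.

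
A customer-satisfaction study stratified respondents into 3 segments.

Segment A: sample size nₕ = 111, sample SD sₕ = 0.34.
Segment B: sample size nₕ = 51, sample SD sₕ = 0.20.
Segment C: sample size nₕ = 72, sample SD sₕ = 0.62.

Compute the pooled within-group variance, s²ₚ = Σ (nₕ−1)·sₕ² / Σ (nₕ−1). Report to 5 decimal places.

0.18185

Degrees of freedom: 110 + 50 + 71 = 231.
Σ(nₕ−1)sₕ² = 110·0.1156 + 50·0.04 + 71·0.3844 = 42.0084.
s²ₚ = 42.0084 / 231 = 0.1818545... → 0.18185.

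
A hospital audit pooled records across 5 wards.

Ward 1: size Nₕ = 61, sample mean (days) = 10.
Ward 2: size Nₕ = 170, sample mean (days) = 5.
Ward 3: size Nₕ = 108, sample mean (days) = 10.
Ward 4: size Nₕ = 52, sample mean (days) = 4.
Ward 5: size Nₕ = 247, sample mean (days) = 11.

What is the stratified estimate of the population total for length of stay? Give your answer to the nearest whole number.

5465

Estimate total by summing Nₕ·x̄ₕ over strata.
61·10 + 170·5 + 108·10 + 52·4 + 247·11 = 610 + 850 + 1080 + 208 + 2717 = 5465.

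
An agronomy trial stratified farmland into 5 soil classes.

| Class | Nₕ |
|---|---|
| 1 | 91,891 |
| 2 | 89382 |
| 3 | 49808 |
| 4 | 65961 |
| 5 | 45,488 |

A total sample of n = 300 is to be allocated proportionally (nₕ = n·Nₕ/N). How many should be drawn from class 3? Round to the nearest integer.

44

Share of class 3 = 49808/342530 = 0.14541.
Allocate 300 × 0.14541 = 43.624... → 44.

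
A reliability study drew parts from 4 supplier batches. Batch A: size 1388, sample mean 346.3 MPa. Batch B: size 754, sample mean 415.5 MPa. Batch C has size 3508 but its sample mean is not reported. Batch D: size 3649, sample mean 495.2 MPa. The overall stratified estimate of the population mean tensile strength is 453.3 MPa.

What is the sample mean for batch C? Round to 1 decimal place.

460.2

Σ Nₕx̄ₕ = N·μ, so 3508·x̄_C = 9299·453.3 − (1388·346.3 + 754·415.5 + 3649·495.2).
= 4215236.7 − 2600936.2 = 1614300.5.
x̄_C = 1614300.5 / 3508 = 460.177... → 460.2.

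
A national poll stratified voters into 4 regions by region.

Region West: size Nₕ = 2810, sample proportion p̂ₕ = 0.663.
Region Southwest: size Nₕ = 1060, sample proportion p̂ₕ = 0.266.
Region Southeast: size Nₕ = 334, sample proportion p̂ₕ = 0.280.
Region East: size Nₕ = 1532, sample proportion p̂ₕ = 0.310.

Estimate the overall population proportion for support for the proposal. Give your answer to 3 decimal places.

N = 2810 + 1060 + 334 + 1532 = 5736.
Overall proportion = Σ (Nₕ/N)·p̂ₕ.
Σ Nₕp̂ₕ = 1863.03 + 281.96 + 93.52 + 474.92 = 2713.43.
2713.43 / 5736 = 0.47305... → 0.473.

0.473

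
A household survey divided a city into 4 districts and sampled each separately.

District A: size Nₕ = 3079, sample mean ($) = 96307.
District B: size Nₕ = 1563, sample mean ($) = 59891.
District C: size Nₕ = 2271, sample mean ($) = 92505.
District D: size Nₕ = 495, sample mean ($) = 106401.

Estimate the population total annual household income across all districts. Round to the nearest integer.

Estimate total by summing Nₕ·x̄ₕ over strata.
3079·96307 + 1563·59891 + 2271·92505 + 495·106401 = 296529253 + 93609633 + 210078855 + 52668495 = 652886236.

652886236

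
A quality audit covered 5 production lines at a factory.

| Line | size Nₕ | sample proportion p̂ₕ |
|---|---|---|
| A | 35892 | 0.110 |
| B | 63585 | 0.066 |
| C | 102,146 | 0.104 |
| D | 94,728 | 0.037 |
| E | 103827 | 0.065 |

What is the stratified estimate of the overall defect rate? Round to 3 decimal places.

0.073

Wₕ = Nₕ/N with N = 400178: 0.0897, 0.1589, 0.2553, 0.2367, 0.2595.
p̂_st = 0.0897·0.110 + 0.1589·0.066 + 0.2553·0.104 + 0.2367·0.037 + 0.2595·0.065 ≈ 0.07252... → 0.073.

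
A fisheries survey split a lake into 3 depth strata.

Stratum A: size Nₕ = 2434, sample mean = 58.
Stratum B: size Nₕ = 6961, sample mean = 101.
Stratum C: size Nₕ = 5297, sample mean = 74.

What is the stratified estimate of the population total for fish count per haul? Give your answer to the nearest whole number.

Estimate total by summing Nₕ·x̄ₕ over strata.
2434·58 + 6961·101 + 5297·74 = 141172 + 703061 + 391978 = 1236211.

1236211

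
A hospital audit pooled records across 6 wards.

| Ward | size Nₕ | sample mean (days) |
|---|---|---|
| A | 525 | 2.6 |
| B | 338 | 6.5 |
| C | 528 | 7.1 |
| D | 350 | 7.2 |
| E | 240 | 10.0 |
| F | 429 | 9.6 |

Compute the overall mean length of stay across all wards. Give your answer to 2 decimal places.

6.78

N = 525 + 338 + 528 + 350 + 240 + 429 = 2410.
Weight each subgroup mean by Nₕ/N and sum.
Σ Nₕx̄ₕ = 525·2.6 + 338·6.5 + 528·7.1 + 350·7.2 + 240·10.0 + 429·9.6 = 1365 + 2197 + 3748.8 + 2520 + 2400 + 4118.4 = 16349.2.
Divide by N: 16349.2 / 2410 = 6.7839... → 6.78.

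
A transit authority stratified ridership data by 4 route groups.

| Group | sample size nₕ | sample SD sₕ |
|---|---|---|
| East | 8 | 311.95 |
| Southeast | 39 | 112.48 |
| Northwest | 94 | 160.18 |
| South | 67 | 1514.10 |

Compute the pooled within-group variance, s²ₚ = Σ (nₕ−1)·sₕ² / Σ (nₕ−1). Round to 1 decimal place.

759083.5

East: (8−1)·311.95² = 7·97312.8025 = 681189.6175
Southeast: (39−1)·112.48² = 38·12651.7504 = 480766.5152
Northwest: (94−1)·160.18² = 93·25657.6324 = 2386159.8132
South: (67−1)·1514.10² = 66·2292498.81 = 151304921.46
Numerator = 154853037.4059; denominator = Σ(nₕ−1) = 204.
s²ₚ = 154853037.4059/204 = 759083.517... → 759083.5.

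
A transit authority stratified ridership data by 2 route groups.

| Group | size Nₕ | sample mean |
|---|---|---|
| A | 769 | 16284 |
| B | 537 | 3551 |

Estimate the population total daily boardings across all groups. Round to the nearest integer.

A: 769·16284 = 12522396
B: 537·3551 = 1906887
τ̂ = Σ Nₕx̄ₕ = 14429283.

14429283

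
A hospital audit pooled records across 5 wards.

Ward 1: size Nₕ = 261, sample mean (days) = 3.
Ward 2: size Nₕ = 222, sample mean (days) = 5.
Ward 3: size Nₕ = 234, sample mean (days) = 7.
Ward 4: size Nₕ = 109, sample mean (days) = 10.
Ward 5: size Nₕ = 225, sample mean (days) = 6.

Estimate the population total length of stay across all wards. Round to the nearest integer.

5971

1: 261·3 = 783
2: 222·5 = 1110
3: 234·7 = 1638
4: 109·10 = 1090
5: 225·6 = 1350
τ̂ = Σ Nₕx̄ₕ = 5971.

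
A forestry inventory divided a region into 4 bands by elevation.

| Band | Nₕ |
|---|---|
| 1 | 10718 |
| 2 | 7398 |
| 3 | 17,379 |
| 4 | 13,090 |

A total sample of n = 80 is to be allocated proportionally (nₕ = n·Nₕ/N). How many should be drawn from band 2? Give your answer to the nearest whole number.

Share of band 2 = 7398/48585 = 0.15227.
Allocate 80 × 0.15227 = 12.182... → 12.

12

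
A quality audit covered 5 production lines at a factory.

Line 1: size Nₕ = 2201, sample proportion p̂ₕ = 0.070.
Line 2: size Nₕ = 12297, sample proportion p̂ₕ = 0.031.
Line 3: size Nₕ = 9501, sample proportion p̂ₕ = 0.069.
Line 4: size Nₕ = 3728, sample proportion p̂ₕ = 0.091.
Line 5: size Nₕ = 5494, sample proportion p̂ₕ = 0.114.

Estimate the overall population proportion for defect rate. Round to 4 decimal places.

0.0649

Wₕ = Nₕ/N with N = 33221: 0.0663, 0.3702, 0.2860, 0.1122, 0.1654.
p̂_st = 0.0663·0.070 + 0.3702·0.031 + 0.2860·0.069 + 0.1122·0.091 + 0.1654·0.114 ≈ 0.064911... → 0.0649.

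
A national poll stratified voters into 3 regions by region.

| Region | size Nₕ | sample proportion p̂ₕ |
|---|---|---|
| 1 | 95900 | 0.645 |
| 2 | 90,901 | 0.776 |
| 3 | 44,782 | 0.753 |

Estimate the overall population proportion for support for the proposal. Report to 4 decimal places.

0.7173

Wₕ = Nₕ/N with N = 231583: 0.4141, 0.3925, 0.1934.
p̂_st = 0.4141·0.645 + 0.3925·0.776 + 0.1934·0.753 ≈ 0.717304... → 0.7173.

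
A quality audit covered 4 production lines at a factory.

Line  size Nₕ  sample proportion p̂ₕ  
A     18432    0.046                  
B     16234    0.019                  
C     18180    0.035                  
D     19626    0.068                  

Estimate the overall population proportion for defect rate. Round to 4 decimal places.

0.0432

N = 18432 + 16234 + 18180 + 19626 = 72472.
Overall proportion = Σ (Nₕ/N)·p̂ₕ.
Σ Nₕp̂ₕ = 847.872 + 308.446 + 636.3 + 1334.568 = 3127.186.
3127.186 / 72472 = 0.043150... → 0.0432.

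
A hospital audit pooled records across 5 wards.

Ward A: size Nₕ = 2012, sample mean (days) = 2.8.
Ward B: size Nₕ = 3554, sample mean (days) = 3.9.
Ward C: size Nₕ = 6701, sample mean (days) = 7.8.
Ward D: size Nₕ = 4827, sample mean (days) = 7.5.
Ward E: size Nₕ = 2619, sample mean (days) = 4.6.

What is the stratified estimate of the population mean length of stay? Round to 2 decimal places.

x̄_st = (Σ Nₕx̄ₕ) / (Σ Nₕ) = (2012·2.8 + 3554·3.9 + 6701·7.8 + 4827·7.5 + 2619·4.6) / 19713
= 120011.9 / 19713 = 6.0880... → 6.09.

6.09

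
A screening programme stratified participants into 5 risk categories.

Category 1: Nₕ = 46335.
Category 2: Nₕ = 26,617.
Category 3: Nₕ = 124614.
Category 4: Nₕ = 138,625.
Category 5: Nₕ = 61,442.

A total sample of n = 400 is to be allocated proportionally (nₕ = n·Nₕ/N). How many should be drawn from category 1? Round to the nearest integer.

Share of category 1 = 46335/397633 = 0.11653.
Allocate 400 × 0.11653 = 46.611... → 47.

47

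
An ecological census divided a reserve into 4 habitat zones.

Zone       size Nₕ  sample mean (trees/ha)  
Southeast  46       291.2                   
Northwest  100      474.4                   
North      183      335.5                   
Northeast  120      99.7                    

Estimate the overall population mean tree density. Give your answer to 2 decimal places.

298.88

N = 46 + 100 + 183 + 120 = 449.
The stratified mean weights each stratum mean by its population share Nₕ/N.
Σ Nₕx̄ₕ = 46·291.2 + 100·474.4 + 183·335.5 + 120·99.7 = 13395.2 + 47440 + 61396.5 + 11964 = 134195.7.
Divide by N: 134195.7 / 449 = 298.8768... → 298.88.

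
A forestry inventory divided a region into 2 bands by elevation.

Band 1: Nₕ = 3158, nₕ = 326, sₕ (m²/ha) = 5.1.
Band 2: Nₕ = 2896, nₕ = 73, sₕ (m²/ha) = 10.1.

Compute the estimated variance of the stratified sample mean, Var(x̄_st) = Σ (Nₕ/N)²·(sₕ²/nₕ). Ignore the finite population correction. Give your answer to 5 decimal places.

N = 6054; Wₕ = Nₕ/N.
band 1: (3158/6054)²·5.1²/326 = 0.02171012
band 2: (2896/6054)²·10.1²/73 = 0.31976592
Sum = 0.34147603 → 0.34148.

0.34148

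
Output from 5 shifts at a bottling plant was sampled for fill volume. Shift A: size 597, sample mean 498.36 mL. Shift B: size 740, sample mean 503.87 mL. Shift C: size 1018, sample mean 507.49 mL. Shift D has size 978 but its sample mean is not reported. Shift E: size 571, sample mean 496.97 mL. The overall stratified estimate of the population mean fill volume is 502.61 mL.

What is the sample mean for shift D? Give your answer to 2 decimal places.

N = 597 + 740 + 1018 + 978 + 571 = 3904.
Overall total = μ·N = 502.61·3904 = 1962189.44.
Subtract the known strata: 597·498.36 + 740·503.87 + 1018·507.49 + 571·496.97 = 1470779.41.
Remaining total for shift D: 1962189.44 − 1470779.41 = 491410.03.
Divide by its size: 491410.03 / 978 = 502.4642... → 502.46.

502.46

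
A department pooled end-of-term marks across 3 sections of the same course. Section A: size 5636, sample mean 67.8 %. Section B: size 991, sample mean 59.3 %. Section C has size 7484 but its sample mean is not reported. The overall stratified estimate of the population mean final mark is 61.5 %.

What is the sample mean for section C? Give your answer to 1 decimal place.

57.0

Σ Nₕx̄ₕ = N·μ, so 7484·x̄_C = 14111·61.5 − (5636·67.8 + 991·59.3).
= 867826.5 − 440887.1 = 426939.4.
x̄_C = 426939.4 / 7484 = 57.047... → 57.0.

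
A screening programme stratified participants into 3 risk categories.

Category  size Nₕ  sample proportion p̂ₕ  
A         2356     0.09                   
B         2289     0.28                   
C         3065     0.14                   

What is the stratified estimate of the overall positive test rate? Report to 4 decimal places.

0.1663

Wₕ = Nₕ/N with N = 7710: 0.3056, 0.2969, 0.3975.
p̂_st = 0.3056·0.09 + 0.2969·0.28 + 0.3975·0.14 ≈ 0.166285... → 0.1663.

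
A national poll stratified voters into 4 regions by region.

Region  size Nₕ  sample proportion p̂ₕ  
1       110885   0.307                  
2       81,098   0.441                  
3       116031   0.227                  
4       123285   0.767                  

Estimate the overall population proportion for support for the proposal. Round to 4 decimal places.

0.4422

Wₕ = Nₕ/N with N = 431299: 0.2571, 0.1880, 0.2690, 0.2858.
p̂_st = 0.2571·0.307 + 0.1880·0.441 + 0.2690·0.227 + 0.2858·0.767 ≈ 0.442163... → 0.4422.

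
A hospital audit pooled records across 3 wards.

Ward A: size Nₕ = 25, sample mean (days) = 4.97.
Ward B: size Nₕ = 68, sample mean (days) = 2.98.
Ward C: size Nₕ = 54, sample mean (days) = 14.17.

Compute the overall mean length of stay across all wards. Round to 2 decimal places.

N = 147; weights Wₕ = Nₕ/N = (0.1701, 0.4626, 0.3673).
x̄_st = Σ Wₕ·x̄ₕ = 0.1701·4.97 + 0.4626·2.98 + 0.3673·14.17 ≈ 7.4290...
→ 7.43.

7.43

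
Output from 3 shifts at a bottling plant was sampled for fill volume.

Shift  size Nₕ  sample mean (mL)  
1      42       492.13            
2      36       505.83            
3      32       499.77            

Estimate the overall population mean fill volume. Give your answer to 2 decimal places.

N = 42 + 36 + 32 = 110.
Weight each subgroup mean by Nₕ/N and sum.
Σ Nₕx̄ₕ = 42·492.13 + 36·505.83 + 32·499.77 = 20669.46 + 18209.88 + 15992.64 = 54871.98.
Divide by N: 54871.98 / 110 = 498.8362... → 498.84.

498.84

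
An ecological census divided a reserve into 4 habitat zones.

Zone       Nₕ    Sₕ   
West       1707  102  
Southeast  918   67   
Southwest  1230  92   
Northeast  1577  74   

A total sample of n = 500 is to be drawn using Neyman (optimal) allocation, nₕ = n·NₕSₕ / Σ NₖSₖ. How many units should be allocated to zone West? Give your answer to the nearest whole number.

Σ NₕSₕ = 1707·102 + 918·67 + 1230·92 + 1577·74 = 465478.
Share for West: 174114/465478 = 0.37405.
n_West = 500 × 0.37405 = 187.027... → 187.

187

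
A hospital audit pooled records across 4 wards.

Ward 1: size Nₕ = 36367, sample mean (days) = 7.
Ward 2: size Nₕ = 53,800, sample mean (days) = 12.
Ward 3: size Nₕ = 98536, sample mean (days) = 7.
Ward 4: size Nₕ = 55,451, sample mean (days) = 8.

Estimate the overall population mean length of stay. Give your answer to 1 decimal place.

8.3

N = 36367 + 53800 + 98536 + 55451 = 244154.
The stratified mean weights each stratum mean by its population share Nₕ/N.
Σ Nₕx̄ₕ = 36367·7 + 53800·12 + 98536·7 + 55451·8 = 254569 + 645600 + 689752 + 443608 = 2033529.
Divide by N: 2033529 / 244154 = 8.329... → 8.3.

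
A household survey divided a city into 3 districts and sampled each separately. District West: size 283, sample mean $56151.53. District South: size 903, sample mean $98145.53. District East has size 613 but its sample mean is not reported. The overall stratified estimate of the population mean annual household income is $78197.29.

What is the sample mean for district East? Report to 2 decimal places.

N = 283 + 903 + 613 = 1799.
Overall total = μ·N = 78197.29·1799 = 140676924.71.
Subtract the known strata: 283·56151.53 + 903·98145.53 = 104516296.58.
Remaining total for district East: 140676924.71 − 104516296.58 = 36160628.13.
Divide by its size: 36160628.13 / 613 = 58989.6054... → 58989.61.

58989.61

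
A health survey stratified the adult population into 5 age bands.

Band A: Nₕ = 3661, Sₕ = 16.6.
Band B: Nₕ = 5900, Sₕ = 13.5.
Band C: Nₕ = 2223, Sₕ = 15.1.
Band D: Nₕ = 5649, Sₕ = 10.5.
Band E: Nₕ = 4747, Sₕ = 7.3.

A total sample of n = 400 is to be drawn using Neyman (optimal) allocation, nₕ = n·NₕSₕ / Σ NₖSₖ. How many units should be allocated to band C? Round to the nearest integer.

A: NₕSₕ = 3661·16.6 = 60772.6
B: NₕSₕ = 5900·13.5 = 79650
C: NₕSₕ = 2223·15.1 = 33567.3
D: NₕSₕ = 5649·10.5 = 59314.5
E: NₕSₕ = 4747·7.3 = 34653.1
Σ NₕSₕ = 267957.5.
n_C = 400·33567.3/267957.5 = 50.108... → 50.

50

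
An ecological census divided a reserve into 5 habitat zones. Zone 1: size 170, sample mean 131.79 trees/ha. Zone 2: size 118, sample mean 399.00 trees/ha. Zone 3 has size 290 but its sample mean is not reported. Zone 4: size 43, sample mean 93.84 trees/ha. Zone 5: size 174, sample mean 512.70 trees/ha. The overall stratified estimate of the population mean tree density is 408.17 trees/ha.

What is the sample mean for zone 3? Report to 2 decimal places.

Σ Nₕx̄ₕ = N·μ, so 290·x̄_3 = 795·408.17 − (170·131.79 + 118·399.00 + 43·93.84 + 174·512.70).
= 324495.15 − 162731.22 = 161763.93.
x̄_3 = 161763.93 / 290 = 557.8067... → 557.81.

557.81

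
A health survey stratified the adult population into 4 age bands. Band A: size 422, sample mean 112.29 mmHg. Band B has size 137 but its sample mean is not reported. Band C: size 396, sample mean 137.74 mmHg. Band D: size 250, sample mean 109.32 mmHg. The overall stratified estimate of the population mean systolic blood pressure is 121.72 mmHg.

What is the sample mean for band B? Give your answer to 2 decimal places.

N = 422 + 137 + 396 + 250 = 1205.
Overall total = μ·N = 121.72·1205 = 146672.6.
Subtract the known strata: 422·112.29 + 396·137.74 + 250·109.32 = 129261.42.
Remaining total for band B: 146672.6 − 129261.42 = 17411.18.
Divide by its size: 17411.18 / 137 = 127.0889... → 127.09.

127.09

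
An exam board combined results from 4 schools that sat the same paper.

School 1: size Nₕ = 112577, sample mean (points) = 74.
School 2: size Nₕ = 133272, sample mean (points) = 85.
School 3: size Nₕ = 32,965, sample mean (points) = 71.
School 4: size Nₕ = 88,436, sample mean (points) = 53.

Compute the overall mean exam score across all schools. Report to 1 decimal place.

72.7

N = 367250; weights Wₕ = Nₕ/N = (0.3065, 0.3629, 0.0898, 0.2408).
x̄_st = Σ Wₕ·x̄ₕ = 0.3065·74 + 0.3629·85 + 0.0898·71 + 0.2408·53 ≈ 72.666...
→ 72.7.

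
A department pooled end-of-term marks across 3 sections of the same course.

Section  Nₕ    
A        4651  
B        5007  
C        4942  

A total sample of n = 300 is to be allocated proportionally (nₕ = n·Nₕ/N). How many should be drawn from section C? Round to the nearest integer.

Share of section C = 4942/14600 = 0.33849.
Allocate 300 × 0.33849 = 101.548... → 102.

102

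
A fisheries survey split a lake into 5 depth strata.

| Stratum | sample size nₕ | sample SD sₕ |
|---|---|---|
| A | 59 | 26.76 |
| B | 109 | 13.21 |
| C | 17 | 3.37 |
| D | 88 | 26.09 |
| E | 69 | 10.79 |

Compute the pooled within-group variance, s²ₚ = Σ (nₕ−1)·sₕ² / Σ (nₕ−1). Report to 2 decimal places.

A: (59−1)·26.76² = 58·716.0976 = 41533.6608
B: (109−1)·13.21² = 108·174.5041 = 18846.4428
C: (17−1)·3.37² = 16·11.3569 = 181.7104
D: (88−1)·26.09² = 87·680.6881 = 59219.8647
E: (69−1)·10.79² = 68·116.4241 = 7916.8388
Numerator = 127698.5175; denominator = Σ(nₕ−1) = 337.
s²ₚ = 127698.5175/337 = 378.9274... → 378.93.

378.93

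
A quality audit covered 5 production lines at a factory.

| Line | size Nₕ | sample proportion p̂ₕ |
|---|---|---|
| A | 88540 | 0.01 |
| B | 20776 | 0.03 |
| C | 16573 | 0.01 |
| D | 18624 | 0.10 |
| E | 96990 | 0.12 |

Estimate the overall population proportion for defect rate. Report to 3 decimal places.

0.063

N = 88540 + 20776 + 16573 + 18624 + 96990 = 241503.
Overall proportion = Σ (Nₕ/N)·p̂ₕ.
Σ Nₕp̂ₕ = 885.4 + 623.28 + 165.73 + 1862.4 + 11638.8 = 15175.61.
15175.61 / 241503 = 0.06284... → 0.063.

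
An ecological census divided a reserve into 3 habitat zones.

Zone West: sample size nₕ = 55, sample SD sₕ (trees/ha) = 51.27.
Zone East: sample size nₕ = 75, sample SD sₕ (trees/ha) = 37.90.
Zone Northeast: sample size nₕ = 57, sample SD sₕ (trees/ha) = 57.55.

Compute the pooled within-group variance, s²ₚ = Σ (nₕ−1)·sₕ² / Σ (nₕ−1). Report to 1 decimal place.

2357.1

Degrees of freedom: 54 + 74 + 56 = 184.
Σ(nₕ−1)sₕ² = 54·2628.6129 + 74·1436.41 + 56·3312.0025 = 433711.5766.
s²ₚ = 433711.5766 / 184 = 2357.128... → 2357.1.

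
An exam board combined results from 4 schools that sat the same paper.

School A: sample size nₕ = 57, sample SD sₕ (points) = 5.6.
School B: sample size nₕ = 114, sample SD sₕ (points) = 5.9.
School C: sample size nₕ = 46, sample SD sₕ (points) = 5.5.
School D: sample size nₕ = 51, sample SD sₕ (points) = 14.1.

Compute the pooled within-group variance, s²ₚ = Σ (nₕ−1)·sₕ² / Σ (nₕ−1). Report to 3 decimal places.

64.362

A: (57−1)·5.6² = 56·31.36 = 1756.16
B: (114−1)·5.9² = 113·34.81 = 3933.53
C: (46−1)·5.5² = 45·30.25 = 1361.25
D: (51−1)·14.1² = 50·198.81 = 9940.5
Numerator = 16991.44; denominator = Σ(nₕ−1) = 264.
s²ₚ = 16991.44/264 = 64.36152... → 64.362.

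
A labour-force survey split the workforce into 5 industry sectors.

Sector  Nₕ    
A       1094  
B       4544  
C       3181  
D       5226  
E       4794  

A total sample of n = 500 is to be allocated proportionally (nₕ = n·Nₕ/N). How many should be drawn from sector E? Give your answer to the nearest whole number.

N = 1094 + 4544 + 3181 + 5226 + 4794 = 18839.
n_E = 500·4794/18839 = 127.236... → 127.

127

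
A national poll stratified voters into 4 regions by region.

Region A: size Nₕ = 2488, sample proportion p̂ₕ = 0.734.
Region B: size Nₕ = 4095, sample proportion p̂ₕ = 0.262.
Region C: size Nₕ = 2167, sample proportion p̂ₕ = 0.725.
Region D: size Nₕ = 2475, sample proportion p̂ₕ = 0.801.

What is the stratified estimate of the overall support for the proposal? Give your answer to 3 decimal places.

N = 2488 + 4095 + 2167 + 2475 = 11225.
Overall proportion = Σ (Nₕ/N)·p̂ₕ.
Σ Nₕp̂ₕ = 1826.192 + 1072.89 + 1571.075 + 1982.475 = 6452.632.
6452.632 / 11225 = 0.57484... → 0.575.

0.575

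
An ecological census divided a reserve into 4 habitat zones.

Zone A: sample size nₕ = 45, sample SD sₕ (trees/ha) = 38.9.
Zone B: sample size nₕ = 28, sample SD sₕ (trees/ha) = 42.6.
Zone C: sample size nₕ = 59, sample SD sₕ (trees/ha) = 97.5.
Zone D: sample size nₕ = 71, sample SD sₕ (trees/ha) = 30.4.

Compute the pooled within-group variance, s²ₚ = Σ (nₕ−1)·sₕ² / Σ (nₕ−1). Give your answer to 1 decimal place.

3676.6

Degrees of freedom: 44 + 27 + 58 + 70 = 199.
Σ(nₕ−1)sₕ² = 44·1513.21 + 27·1814.76 + 58·9506.25 + 70·924.16 = 731633.46.
s²ₚ = 731633.46 / 199 = 3676.550... → 3676.6.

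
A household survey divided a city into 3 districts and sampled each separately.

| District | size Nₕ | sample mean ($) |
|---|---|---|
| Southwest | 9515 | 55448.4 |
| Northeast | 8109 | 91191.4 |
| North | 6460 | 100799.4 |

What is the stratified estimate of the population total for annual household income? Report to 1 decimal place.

1918226712.6

Southwest: 9515·55448.4 = 527591526
Northeast: 8109·91191.4 = 739471062.6
North: 6460·100799.4 = 651164124
τ̂ = Σ Nₕx̄ₕ = 1918226712.6.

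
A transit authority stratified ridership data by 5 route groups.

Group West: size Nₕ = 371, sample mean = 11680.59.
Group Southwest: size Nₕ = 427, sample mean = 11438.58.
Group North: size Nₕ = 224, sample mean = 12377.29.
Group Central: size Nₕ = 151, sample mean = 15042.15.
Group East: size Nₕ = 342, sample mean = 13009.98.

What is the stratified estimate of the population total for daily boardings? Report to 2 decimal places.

18711063.32

West: 371·11680.59 = 4333498.89
Southwest: 427·11438.58 = 4884273.66
North: 224·12377.29 = 2772512.96
Central: 151·15042.15 = 2271364.65
East: 342·13009.98 = 4449413.16
τ̂ = Σ Nₕx̄ₕ = 18711063.32.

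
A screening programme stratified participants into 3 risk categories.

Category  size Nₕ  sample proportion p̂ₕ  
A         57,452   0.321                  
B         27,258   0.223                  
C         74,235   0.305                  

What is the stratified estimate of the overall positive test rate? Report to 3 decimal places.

Wₕ = Nₕ/N with N = 158945: 0.3615, 0.1715, 0.4670.
p̂_st = 0.3615·0.321 + 0.1715·0.223 + 0.4670·0.305 ≈ 0.29672... → 0.297.

0.297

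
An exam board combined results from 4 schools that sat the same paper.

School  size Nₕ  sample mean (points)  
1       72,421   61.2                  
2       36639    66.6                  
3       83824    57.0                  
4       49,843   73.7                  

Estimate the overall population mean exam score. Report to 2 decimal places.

63.13

x̄_st = (Σ Nₕx̄ₕ) / (Σ Nₕ) = (72421·61.2 + 36639·66.6 + 83824·57.0 + 49843·73.7) / 242727
= 15323719.7 / 242727 = 63.1315... → 63.13.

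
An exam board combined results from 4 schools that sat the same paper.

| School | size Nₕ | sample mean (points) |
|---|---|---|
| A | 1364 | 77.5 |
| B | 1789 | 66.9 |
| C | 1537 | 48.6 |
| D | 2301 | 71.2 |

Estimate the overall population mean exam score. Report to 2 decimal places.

66.36

N = 1364 + 1789 + 1537 + 2301 = 6991.
Overall mean = Σ (Nₕ/N)·x̄ₕ — weight by population share, not a simple average.
Σ Nₕx̄ₕ = 1364·77.5 + 1789·66.9 + 1537·48.6 + 2301·71.2 = 105710 + 119684.1 + 74698.2 + 163831.2 = 463923.5.
Divide by N: 463923.5 / 6991 = 66.3601... → 66.36.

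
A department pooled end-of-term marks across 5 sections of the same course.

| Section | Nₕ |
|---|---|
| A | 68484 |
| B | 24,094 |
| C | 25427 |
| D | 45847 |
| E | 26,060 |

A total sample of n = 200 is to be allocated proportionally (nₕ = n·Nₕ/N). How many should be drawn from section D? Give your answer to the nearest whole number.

Share of section D = 45847/189912 = 0.24141.
Allocate 200 × 0.24141 = 48.282... → 48.

48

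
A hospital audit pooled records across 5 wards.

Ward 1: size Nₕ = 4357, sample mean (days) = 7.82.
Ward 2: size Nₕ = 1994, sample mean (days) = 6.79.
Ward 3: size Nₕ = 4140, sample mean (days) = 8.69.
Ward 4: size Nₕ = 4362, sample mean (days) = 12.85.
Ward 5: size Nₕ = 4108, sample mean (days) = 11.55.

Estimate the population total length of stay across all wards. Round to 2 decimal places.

Population total = Σ Nₕ·x̄ₕ (each stratum's size times its mean).
4357·7.82 + 1994·6.79 + 4140·8.69 + 4362·12.85 + 4108·11.55 = 34071.74 + 13539.26 + 35976.6 + 56051.7 + 47447.4 = 187086.70.

187086.70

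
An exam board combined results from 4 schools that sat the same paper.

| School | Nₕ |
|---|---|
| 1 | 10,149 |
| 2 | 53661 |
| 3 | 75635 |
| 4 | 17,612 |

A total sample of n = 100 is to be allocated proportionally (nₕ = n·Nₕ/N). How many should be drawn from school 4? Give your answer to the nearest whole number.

Share of school 4 = 17612/157057 = 0.11214.
Allocate 100 × 0.11214 = 11.214... → 11.

11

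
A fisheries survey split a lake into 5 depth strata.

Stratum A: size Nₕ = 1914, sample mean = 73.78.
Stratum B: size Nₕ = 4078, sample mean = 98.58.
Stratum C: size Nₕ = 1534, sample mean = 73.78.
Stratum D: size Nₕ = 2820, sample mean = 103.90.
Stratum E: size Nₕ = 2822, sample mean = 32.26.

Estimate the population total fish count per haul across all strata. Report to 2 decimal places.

1040438.40

Estimate total by summing Nₕ·x̄ₕ over strata.
1914·73.78 + 4078·98.58 + 1534·73.78 + 2820·103.90 + 2822·32.26 = 141214.92 + 402009.24 + 113178.52 + 292998 + 91037.72 = 1040438.40.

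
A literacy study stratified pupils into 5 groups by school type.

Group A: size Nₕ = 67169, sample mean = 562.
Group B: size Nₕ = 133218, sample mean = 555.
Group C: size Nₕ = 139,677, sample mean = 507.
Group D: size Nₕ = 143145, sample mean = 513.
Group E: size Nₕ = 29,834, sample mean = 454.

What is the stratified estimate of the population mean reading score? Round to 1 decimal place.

525.3

N = 513043; weights Wₕ = Nₕ/N = (0.1309, 0.2597, 0.2723, 0.2790, 0.0582).
x̄_st = Σ Wₕ·x̄ₕ = 0.1309·562 + 0.2597·555 + 0.2723·507 + 0.2790·513 + 0.0582·454 ≈ 525.257...
→ 525.3.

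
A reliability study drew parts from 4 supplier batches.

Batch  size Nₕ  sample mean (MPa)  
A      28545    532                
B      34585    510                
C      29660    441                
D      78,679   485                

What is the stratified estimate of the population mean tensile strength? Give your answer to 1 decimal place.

490.3

N = 28545 + 34585 + 29660 + 78679 = 171469.
The stratified mean weights each stratum mean by its population share Nₕ/N.
Σ Nₕx̄ₕ = 28545·532 + 34585·510 + 29660·441 + 78679·485 = 15185940 + 17638350 + 13080060 + 38159315 = 84063665.
Divide by N: 84063665 / 171469 = 490.256... → 490.3.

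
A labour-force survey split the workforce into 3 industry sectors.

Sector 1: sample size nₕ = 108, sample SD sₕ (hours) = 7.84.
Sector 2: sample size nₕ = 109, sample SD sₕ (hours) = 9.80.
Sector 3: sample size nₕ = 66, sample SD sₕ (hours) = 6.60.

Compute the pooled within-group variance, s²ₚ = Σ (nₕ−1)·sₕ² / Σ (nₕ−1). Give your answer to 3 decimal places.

70.645

1: (108−1)·7.84² = 107·61.4656 = 6576.8192
2: (109−1)·9.80² = 108·96.04 = 10372.32
3: (66−1)·6.60² = 65·43.56 = 2831.4
Numerator = 19780.5392; denominator = Σ(nₕ−1) = 280.
s²ₚ = 19780.5392/280 = 70.64478... → 70.645.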